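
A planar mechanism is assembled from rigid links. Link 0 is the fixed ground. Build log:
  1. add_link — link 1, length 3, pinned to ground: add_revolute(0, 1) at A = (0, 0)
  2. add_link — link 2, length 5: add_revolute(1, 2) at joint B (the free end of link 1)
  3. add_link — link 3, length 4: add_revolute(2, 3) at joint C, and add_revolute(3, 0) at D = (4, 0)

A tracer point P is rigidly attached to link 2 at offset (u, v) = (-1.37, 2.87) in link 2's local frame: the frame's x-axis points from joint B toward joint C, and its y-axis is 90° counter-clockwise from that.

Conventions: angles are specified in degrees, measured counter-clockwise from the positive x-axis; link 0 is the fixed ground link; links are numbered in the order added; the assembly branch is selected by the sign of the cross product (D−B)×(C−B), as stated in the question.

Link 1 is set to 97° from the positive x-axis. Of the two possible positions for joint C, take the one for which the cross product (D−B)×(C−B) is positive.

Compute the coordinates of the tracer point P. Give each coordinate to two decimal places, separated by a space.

A=(0,0), D=(4.00,0)
B = A + 3.00·(cos97°, sin97°) = (-0.3656, 2.9776)
|BD| = 5.2844
circle(B,5.00) ∩ circle(D,4.00): a=3.4938, h=3.5768
  candidates: C₊=(4.5362,3.9639) cross=18.901; C₋=(0.5052,-1.9459) cross=-18.901
  branch + wants cross > 0 → take C=(4.5362,3.9639) (cross=18.901)
ex = (C−B)/|BC| = (0.9804,0.1973); ey = (-0.1973,0.9804)
P = B + -1.37·ex + 2.87·ey = (-2.2748,5.5210)

-2.27 5.52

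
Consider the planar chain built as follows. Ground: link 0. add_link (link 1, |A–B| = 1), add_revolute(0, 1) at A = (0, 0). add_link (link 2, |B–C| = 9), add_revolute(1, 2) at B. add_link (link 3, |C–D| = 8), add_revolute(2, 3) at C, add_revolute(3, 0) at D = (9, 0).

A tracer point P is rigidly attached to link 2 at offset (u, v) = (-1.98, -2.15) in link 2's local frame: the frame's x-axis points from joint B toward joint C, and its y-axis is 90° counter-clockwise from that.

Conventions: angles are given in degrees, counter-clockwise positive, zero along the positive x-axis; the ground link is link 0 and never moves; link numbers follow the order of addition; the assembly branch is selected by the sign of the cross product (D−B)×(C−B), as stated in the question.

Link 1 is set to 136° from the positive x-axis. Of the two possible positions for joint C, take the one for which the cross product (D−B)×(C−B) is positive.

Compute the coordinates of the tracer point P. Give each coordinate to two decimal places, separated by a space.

A=(0,0), D=(9.00,0)
B = A + 1.00·(cos136°, sin136°) = (-0.7193, 0.6947)
|BD| = 9.7441
circle(B,9.00) ∩ circle(D,8.00): a=5.7444, h=6.9283
  candidates: C₊=(5.5044,7.1959) cross=67.511; C₋=(4.5165,-6.6256) cross=-67.511
  branch + wants cross > 0 → take C=(5.5044,7.1959) (cross=67.511)
ex = (C−B)/|BC| = (0.6915,0.7224); ey = (-0.7224,0.6915)
P = B + -1.98·ex + -2.15·ey = (-0.5355,-2.2224)

-0.54 -2.22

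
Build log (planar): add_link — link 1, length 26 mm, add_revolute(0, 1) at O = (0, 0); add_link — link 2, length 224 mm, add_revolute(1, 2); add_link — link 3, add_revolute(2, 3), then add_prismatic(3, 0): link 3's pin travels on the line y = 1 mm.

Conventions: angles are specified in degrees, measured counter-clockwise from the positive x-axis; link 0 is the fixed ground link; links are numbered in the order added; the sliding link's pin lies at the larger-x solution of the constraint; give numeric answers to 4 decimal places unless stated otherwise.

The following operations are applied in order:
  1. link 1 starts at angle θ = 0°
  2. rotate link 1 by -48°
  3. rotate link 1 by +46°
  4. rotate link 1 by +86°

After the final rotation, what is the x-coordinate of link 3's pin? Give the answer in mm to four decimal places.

geometry: r = 26 mm, L = 224 mm, e = 1 mm; θ starts at 0°
rotate link 1 by -48°: θ ← 0° -48° = -48°
rotate link 1 by +46°: θ ← -48° +46° = -2°
rotate link 1 by +86°: θ ← -2° +86° = 84°
crank pin P = (r cos θ, r sin θ) = (2.717740, 25.857569)
h = r sin θ − e = 25.857569 − 1 = 24.857569
x = r cos θ + √(L² − h²) = 2.717740 + 222.616489 = 225.334229

225.3342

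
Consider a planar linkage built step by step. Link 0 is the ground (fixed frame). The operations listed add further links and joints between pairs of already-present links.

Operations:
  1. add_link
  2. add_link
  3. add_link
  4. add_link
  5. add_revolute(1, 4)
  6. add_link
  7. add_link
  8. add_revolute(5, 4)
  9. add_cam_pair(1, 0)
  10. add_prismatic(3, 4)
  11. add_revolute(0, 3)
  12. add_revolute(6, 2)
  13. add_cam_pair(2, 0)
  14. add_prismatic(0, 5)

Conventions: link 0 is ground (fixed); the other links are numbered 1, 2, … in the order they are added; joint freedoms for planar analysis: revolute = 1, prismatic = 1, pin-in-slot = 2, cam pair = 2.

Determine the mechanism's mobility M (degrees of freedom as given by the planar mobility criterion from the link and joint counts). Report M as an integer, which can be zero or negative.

L=1 J1=0 J2=0
add link → L=2 J1=0 J2=0
add link → L=3 J1=0 J2=0
add link → L=4 J1=0 J2=0
add link → L=5 J1=0 J2=0
R@1,4 dof=1 J1 → L=5 J1=1 J2=0
add link → L=6 J1=1 J2=0
add link → L=7 J1=1 J2=0
R@5,4 dof=1 J1 → L=7 J1=2 J2=0
C@1,0 dof=2 J2 → L=7 J1=2 J2=1
P@3,4 dof=1 J1 → L=7 J1=3 J2=1
R@0,3 dof=1 J1 → L=7 J1=4 J2=1
R@6,2 dof=1 J1 → L=7 J1=5 J2=1
C@2,0 dof=2 J2 → L=7 J1=5 J2=2
P@0,5 dof=1 J1 → L=7 J1=6 J2=2
M=3(L−1)−2J1−J2=3·6−2·6−2=4

M = 4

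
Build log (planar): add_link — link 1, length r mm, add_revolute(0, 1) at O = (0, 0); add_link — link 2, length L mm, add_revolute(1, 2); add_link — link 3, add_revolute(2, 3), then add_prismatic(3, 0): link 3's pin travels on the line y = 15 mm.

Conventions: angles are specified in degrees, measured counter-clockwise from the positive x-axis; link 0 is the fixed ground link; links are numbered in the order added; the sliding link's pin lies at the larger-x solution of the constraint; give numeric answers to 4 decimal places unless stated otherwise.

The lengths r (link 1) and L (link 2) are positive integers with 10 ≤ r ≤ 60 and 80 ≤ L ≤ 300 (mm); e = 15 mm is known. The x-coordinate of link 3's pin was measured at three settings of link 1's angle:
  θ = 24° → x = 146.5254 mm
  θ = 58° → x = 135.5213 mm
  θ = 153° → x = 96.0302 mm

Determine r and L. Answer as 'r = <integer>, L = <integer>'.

constraint per measurement: (x − r cos θ)² + (r sin θ − e)² = L²
subtracting the θ₁ and θ₂ equations cancels the r² and L² terms:
r = (x₁² − x₂²) / (2[(x₁cos θ₁ + e sin θ₁) − (x₂cos θ₂ + e sin θ₂)]) = 28.0000 → r = 28
L² = (x₁ − r cos θ₁)² + (r sin θ₁ − e)² = 14641.0077 → L = 121.0000 → L = 121
check at θ₃=153°: x = 96.0302 (printed 96.0302) ✓

r = 28, L = 121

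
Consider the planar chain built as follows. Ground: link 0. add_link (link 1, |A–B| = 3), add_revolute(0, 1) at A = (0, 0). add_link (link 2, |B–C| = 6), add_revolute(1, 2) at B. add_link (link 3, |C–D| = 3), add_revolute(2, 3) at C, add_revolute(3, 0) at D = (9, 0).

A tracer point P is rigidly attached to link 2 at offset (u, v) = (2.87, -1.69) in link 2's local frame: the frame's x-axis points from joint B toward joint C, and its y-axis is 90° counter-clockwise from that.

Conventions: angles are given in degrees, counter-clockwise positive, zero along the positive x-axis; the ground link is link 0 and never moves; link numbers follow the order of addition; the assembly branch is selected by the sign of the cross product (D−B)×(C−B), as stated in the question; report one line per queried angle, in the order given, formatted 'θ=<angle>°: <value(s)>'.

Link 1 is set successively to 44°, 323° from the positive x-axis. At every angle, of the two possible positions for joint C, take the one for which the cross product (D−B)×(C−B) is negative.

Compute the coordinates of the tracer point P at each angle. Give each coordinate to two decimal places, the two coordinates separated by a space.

A=(0,0), D=(9.00,0)
θ=44°: B = A + 3.00·(cos44°, sin44°) = (2.1580, 2.0840)
θ=44°: |BD| = 7.1523
θ=44°: circle(B,6.00) ∩ circle(D,3.00): a=5.4637, h=2.4796
θ=44°:   candidates: C₊=(8.1071,2.8640) cross=17.735; C₋=(6.6621,-1.8800) cross=-17.735
θ=44°:   branch - wants cross < 0 → take C=(6.6621,-1.8800) (cross=-17.735)
θ=44°: ex = (C−B)/|BC| = (0.7507,-0.6607); ey = (0.6607,0.7507)
θ=44°: P = B + 2.87·ex + -1.69·ey = (3.1960,-1.0808)
θ=323°: B = A + 3.00·(cos323°, sin323°) = (2.3959, -1.8054)
θ=323°: |BD| = 6.8464
θ=323°: circle(B,6.00) ∩ circle(D,3.00): a=5.3950, h=2.6255
θ=323°:   candidates: C₊=(6.9076,2.1499) cross=17.976; C₋=(8.2924,-2.9153) cross=-17.976
θ=323°:   branch - wants cross < 0 → take C=(8.2924,-2.9153) (cross=-17.976)
θ=323°: ex = (C−B)/|BC| = (0.9827,-0.1850); ey = (0.1850,0.9827)
θ=323°: P = B + 2.87·ex + -1.69·ey = (4.9038,-3.9972)

θ=44°: 3.20 -1.08
θ=323°: 4.90 -4.00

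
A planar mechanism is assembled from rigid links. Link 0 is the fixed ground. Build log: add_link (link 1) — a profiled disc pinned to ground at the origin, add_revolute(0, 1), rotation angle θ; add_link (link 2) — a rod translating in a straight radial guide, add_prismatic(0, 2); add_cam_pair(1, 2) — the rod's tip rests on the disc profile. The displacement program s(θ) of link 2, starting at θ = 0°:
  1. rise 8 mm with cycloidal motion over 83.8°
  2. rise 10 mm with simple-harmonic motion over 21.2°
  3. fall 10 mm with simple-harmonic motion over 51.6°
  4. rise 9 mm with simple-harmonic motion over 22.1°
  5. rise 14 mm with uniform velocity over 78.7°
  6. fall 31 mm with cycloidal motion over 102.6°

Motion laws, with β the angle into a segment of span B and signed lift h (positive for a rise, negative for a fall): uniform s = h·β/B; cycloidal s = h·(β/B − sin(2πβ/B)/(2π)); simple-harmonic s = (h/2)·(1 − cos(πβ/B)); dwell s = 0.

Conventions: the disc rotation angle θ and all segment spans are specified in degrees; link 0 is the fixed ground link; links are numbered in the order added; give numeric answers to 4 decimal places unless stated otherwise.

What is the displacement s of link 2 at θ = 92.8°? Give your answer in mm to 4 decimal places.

seg 1 [0°–83.8°] cycloidal, h=8: full span → s += 8 → s = 8.0000
seg 2 [83.8°–105°] simple-harmonic, h=10: θ=92.8° here. β=9, B=21.2. 10/2·(1 − cos(π·0.4245)) = 3.8256 → s = 11.8256

11.8256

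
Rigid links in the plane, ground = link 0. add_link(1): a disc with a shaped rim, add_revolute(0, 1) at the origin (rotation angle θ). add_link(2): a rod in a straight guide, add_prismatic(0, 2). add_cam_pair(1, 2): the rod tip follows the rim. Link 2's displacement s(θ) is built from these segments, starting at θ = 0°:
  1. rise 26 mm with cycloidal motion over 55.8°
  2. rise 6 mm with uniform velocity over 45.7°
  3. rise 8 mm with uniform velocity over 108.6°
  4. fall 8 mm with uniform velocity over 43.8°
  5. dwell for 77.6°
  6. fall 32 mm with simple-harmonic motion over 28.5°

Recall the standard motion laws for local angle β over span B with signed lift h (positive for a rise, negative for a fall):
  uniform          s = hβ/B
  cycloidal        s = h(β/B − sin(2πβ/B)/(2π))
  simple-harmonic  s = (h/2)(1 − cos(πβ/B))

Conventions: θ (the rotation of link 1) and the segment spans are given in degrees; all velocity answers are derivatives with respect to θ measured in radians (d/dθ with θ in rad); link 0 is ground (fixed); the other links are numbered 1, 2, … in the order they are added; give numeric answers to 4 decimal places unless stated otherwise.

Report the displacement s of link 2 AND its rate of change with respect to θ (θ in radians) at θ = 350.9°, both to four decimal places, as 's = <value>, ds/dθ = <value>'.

segment 1 (0° to 55.8°, cycloidal, h = 26) is passed completely: s = 0.0000 + (26) = 26.0000
segment 2 (55.8° to 101.5°, uniform, h = 6) is passed completely: s = 26.0000 + (6) = 32.0000
segment 3 (101.5° to 210.1°, uniform, h = 8) is passed completely: s = 32.0000 + (8) = 40.0000
segment 4 (210.1° to 253.9°, uniform, h = -8) is passed completely: s = 40.0000 + (-8) = 32.0000
segment 5 (253.9° to 331.5°, dwell): s unchanged at 32.0000
θ = 350.9° falls in segment 6 (331.5° to 360°, simple-harmonic, h = -32): β = 350.9 − 331.5 = 19.4°, B = 28.5°; Δs = -32/2·(1 − cos(π·0.6807)) = -24.6030; s = 32.0000 − 24.6030 = 7.3970
velocity in seg [331.5°–360°] (simple-harmonic), θ in radians: β = 19.4° = 0.3386 rad, B = 28.5° = 0.4974 rad; ds/dθ = (πh/(2B)) sin(πβ/B) = (π·(-32)/(2·0.4974)) sin(π·0.6807) = -85.201978 mm/rad

s = 7.3970, ds/dθ = -85.2020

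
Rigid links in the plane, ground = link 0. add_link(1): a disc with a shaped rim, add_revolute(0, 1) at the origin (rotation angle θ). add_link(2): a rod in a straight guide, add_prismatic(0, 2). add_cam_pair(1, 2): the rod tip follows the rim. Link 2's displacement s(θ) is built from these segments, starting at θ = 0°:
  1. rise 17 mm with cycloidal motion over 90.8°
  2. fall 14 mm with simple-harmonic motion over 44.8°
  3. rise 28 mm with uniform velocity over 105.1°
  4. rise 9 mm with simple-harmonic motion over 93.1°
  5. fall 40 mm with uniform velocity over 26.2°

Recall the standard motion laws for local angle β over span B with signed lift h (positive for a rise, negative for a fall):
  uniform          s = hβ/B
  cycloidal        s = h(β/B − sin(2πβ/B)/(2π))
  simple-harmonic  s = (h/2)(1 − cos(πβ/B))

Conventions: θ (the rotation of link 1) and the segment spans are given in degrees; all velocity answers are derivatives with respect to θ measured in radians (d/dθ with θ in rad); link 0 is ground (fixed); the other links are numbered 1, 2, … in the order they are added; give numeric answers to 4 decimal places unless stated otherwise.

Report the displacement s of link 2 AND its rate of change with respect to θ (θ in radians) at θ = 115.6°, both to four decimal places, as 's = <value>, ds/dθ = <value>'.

segment 1 (0° to 90.8°, cycloidal, h = 17) is passed completely: s = 0.0000 + (17) = 17.0000
θ = 115.6° falls in segment 2 (90.8° to 135.6°, simple-harmonic, h = -14): β = 115.6 − 90.8 = 24.8°, B = 44.8°; Δs = -14/2·(1 − cos(π·0.5536)) = -8.1725; s = 17.0000 − 8.1725 = 8.8275
velocity in seg [90.8°–135.6°] (simple-harmonic), θ in radians: β = 24.8° = 0.4328 rad, B = 44.8° = 0.7819 rad; ds/dθ = (πh/(2B)) sin(πβ/B) = (π·(-14)/(2·0.7819)) sin(π·0.5536) = -27.727622 mm/rad

s = 8.8275, ds/dθ = -27.7276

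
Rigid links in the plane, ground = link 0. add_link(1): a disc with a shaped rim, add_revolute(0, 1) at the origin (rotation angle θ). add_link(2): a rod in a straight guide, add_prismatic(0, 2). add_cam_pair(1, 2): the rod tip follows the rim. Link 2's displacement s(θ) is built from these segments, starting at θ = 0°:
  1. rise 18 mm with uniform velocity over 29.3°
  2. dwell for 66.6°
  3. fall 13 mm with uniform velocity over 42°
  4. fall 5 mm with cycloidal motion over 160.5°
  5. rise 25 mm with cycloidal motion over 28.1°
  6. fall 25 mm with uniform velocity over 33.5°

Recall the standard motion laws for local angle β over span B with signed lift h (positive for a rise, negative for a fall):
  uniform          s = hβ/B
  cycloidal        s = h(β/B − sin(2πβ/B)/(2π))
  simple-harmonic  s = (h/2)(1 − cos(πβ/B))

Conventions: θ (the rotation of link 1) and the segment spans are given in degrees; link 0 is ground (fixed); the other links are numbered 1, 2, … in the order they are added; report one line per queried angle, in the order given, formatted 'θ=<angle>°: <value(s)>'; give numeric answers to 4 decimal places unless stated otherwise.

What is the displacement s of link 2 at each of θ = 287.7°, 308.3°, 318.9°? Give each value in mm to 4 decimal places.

segment 1 (0° to 29.3°, uniform, h = 18) is passed completely: s = 0.0000 + (18) = 18.0000
segment 2 (29.3° to 95.9°, dwell): s unchanged at 18.0000
segment 3 (95.9° to 137.9°, uniform, h = -13) is passed completely: s = 18.0000 + (-13) = 5.0000
θ = 287.7° falls in segment 4 (137.9° to 298.4°, cycloidal, h = -5): β = 287.7 − 137.9 = 149.8°, B = 160.5°; Δs = -5·(0.9333 − sin(2π·0.9333)/(2π)) = -4.9903; s = 5.0000 − 4.9903 = 0.0097
segment 4 (137.9° to 298.4°, cycloidal, h = -5) is passed completely: s = 5.0000 + (-5) = 0.0000
θ = 308.3° falls in segment 5 (298.4° to 326.5°, cycloidal, h = 25): β = 308.3 − 298.4 = 9.9°, B = 28.1°; Δs = 25·(0.3523 − sin(2π·0.3523)/(2π)) = 5.6232; s = 0.0000 + 5.6232 = 5.6232
θ = 318.9° falls in segment 5 (298.4° to 326.5°, cycloidal, h = 25): β = 318.9 − 298.4 = 20.5°, B = 28.1°; Δs = 25·(0.7295 − sin(2π·0.7295)/(2π)) = 22.1845; s = 0.0000 + 22.1845 = 22.1845

θ=287.7°: 0.0097
θ=308.3°: 5.6232
θ=318.9°: 22.1845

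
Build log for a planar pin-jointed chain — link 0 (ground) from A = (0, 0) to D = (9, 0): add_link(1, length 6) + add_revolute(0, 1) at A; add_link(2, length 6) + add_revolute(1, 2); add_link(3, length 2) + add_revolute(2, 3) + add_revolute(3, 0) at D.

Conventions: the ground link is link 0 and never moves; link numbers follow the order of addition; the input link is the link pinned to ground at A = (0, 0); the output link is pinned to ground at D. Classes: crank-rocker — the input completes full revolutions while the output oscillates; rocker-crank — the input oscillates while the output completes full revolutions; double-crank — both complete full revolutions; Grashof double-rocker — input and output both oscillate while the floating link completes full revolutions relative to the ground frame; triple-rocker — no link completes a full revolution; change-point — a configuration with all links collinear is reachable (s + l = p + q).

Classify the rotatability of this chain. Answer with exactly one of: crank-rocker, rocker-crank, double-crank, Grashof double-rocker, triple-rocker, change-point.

lengths: ground=9, input=6, coupler=6, output=2
sorted: s=2 (shortest), l=9 (longest), p+q=12
s + l = 11 vs p + q = 12
s + l < p + q (Grashof) with shortest = output link → rocker-crank

rocker-crank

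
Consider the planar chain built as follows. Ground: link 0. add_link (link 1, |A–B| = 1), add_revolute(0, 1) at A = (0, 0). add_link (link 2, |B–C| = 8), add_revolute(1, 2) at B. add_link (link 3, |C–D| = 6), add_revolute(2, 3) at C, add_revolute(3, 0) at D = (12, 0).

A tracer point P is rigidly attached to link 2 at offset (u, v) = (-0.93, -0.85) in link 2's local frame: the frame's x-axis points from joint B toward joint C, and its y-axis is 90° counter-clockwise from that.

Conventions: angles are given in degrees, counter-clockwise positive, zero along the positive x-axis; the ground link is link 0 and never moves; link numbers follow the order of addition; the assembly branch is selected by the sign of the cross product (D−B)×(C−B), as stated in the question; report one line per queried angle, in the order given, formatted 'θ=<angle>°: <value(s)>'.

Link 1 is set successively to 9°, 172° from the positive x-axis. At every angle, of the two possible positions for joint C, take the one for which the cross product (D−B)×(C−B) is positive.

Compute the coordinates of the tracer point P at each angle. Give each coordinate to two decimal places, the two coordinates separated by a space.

A=(0,0), D=(12.00,0)
θ=9°: B = A + 1.00·(cos9°, sin9°) = (0.9877, 0.1564)
θ=9°: |BD| = 11.0134
θ=9°: circle(B,8.00) ∩ circle(D,6.00): a=6.7779, h=4.2497
θ=9°:   candidates: C₊=(7.8253,4.3095) cross=46.804; C₋=(7.7045,-4.1891) cross=-46.804
θ=9°:   branch + wants cross > 0 → take C=(7.8253,4.3095) (cross=46.804)
θ=9°: ex = (C−B)/|BC| = (0.8547,0.5191); ey = (-0.5191,0.8547)
θ=9°: P = B + -0.93·ex + -0.85·ey = (0.6341,-1.0528)
θ=172°: B = A + 1.00·(cos172°, sin172°) = (-0.9903, 0.1392)
θ=172°: |BD| = 12.9910
θ=172°: circle(B,8.00) ∩ circle(D,6.00): a=7.5732, h=2.5782
θ=172°:   candidates: C₊=(6.6101,2.6361) cross=33.493; C₋=(6.5549,-2.5200) cross=-33.493
θ=172°:   branch + wants cross > 0 → take C=(6.6101,2.6361) (cross=33.493)
θ=172°: ex = (C−B)/|BC| = (0.9500,0.3121); ey = (-0.3121,0.9500)
θ=172°: P = B + -0.93·ex + -0.85·ey = (-1.6085,-0.9586)

θ=9°: 0.63 -1.05
θ=172°: -1.61 -0.96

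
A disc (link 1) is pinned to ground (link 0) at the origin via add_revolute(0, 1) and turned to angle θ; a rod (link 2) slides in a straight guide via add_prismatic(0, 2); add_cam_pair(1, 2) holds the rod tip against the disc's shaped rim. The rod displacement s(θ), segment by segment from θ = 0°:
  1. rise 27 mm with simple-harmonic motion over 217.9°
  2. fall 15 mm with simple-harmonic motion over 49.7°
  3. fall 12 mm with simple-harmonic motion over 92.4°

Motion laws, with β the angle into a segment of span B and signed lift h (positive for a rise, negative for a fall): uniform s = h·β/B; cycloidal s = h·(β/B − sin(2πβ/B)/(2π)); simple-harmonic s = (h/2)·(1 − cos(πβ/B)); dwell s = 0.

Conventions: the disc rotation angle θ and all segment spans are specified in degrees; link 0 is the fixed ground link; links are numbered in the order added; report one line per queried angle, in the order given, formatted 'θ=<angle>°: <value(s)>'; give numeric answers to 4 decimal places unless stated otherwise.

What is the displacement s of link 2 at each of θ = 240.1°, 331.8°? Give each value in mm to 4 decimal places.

segment 1 (0° to 217.9°, simple-harmonic, h = 27) is passed completely: s = 0.0000 + (27) = 27.0000
θ = 240.1° falls in segment 2 (217.9° to 267.6°, simple-harmonic, h = -15): β = 240.1 − 217.9 = 22.2°, B = 49.7°; Δs = -15/2·(1 − cos(π·0.4467)) = -6.2495; s = 27.0000 − 6.2495 = 20.7505
segment 2 (217.9° to 267.6°, simple-harmonic, h = -15) is passed completely: s = 27.0000 + (-15) = 12.0000
θ = 331.8° falls in segment 3 (267.6° to 360°, simple-harmonic, h = -12): β = 331.8 − 267.6 = 64.2°, B = 92.4°; Δs = -12/2·(1 − cos(π·0.6948)) = -9.4470; s = 12.0000 − 9.4470 = 2.5530

θ=240.1°: 20.7505
θ=331.8°: 2.5530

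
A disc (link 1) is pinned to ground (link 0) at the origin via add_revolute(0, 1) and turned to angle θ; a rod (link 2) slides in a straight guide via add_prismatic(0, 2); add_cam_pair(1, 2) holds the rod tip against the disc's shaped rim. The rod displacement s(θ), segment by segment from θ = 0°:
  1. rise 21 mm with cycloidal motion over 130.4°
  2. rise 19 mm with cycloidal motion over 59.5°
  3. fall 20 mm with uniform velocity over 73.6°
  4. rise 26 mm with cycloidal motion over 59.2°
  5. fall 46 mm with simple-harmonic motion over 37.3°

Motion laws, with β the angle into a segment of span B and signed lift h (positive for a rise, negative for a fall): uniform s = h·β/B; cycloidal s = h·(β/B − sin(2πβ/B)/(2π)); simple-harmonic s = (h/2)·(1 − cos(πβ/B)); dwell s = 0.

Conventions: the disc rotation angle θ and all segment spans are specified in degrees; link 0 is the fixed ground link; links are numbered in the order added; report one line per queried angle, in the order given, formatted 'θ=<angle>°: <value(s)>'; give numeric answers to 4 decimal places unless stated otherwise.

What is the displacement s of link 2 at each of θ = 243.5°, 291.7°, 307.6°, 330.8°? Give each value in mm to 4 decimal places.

segment 1 (0° to 130.4°, cycloidal, h = 21) is passed completely: s = 0.0000 + (21) = 21.0000
segment 2 (130.4° to 189.9°, cycloidal, h = 19) is passed completely: s = 21.0000 + (19) = 40.0000
θ = 243.5° falls in segment 3 (189.9° to 263.5°, uniform, h = -20): β = 243.5 − 189.9 = 53.6°, B = 73.6°; Δs = -20·53.6/73.6 = -14.5652; s = 40.0000 − 14.5652 = 25.4348
segment 3 (189.9° to 263.5°, uniform, h = -20) is passed completely: s = 40.0000 + (-20) = 20.0000
θ = 291.7° falls in segment 4 (263.5° to 322.7°, cycloidal, h = 26): β = 291.7 − 263.5 = 28.2°, B = 59.2°; Δs = 26·(0.4764 − sin(2π·0.4764)/(2π)) = 11.7725; s = 20.0000 + 11.7725 = 31.7725
θ = 307.6° falls in segment 4 (263.5° to 322.7°, cycloidal, h = 26): β = 307.6 − 263.5 = 44.1°, B = 59.2°; Δs = 26·(0.7449 − sin(2π·0.7449)/(2π)) = 23.5042; s = 20.0000 + 23.5042 = 43.5042
segment 4 (263.5° to 322.7°, cycloidal, h = 26) is passed completely: s = 20.0000 + (26) = 46.0000
θ = 330.8° falls in segment 5 (322.7° to 360°, simple-harmonic, h = -46): β = 330.8 − 322.7 = 8.1°, B = 37.3°; Δs = -46/2·(1 − cos(π·0.2172)) = -5.1480; s = 46.0000 − 5.1480 = 40.8520

θ=243.5°: 25.4348
θ=291.7°: 31.7725
θ=307.6°: 43.5042
θ=330.8°: 40.8520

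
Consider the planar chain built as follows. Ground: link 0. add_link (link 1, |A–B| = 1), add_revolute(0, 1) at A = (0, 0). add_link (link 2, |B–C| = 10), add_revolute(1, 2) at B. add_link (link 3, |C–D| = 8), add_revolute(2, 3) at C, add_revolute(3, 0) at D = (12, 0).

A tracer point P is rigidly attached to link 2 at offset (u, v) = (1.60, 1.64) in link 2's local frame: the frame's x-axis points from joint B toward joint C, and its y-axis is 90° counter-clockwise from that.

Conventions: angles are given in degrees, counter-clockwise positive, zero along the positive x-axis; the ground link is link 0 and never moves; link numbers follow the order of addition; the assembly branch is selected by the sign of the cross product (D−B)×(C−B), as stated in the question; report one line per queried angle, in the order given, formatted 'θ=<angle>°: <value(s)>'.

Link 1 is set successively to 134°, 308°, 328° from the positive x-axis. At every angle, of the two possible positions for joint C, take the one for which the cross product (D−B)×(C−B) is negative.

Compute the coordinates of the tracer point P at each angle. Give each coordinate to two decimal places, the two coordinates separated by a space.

A=(0,0), D=(12.00,0)
θ=134°: B = A + 1.00·(cos134°, sin134°) = (-0.6947, 0.7193)
θ=134°: |BD| = 12.7150
θ=134°: circle(B,10.00) ∩ circle(D,8.00): a=7.7732, h=6.2911
θ=134°:   candidates: C₊=(7.4220,6.5606) cross=79.992; C₋=(6.7101,-6.0014) cross=-79.992
θ=134°:   branch - wants cross < 0 → take C=(6.7101,-6.0014) (cross=-79.992)
θ=134°: ex = (C−B)/|BC| = (0.7405,-0.6721); ey = (0.6721,0.7405)
θ=134°: P = B + 1.60·ex + 1.64·ey = (1.5923,0.8584)
θ=308°: B = A + 1.00·(cos308°, sin308°) = (0.6157, -0.7880)
θ=308°: |BD| = 11.4116
θ=308°: circle(B,10.00) ∩ circle(D,8.00): a=7.2831, h=6.8524
θ=308°:   candidates: C₊=(7.4082,6.5510) cross=78.197; C₋=(8.3546,-7.1212) cross=-78.197
θ=308°:   branch - wants cross < 0 → take C=(8.3546,-7.1212) (cross=-78.197)
θ=308°: ex = (C−B)/|BC| = (0.7739,-0.6333); ey = (0.6333,0.7739)
θ=308°: P = B + 1.60·ex + 1.64·ey = (2.8925,-0.5321)
θ=328°: B = A + 1.00·(cos328°, sin328°) = (0.8480, -0.5299)
θ=328°: |BD| = 11.1645
θ=328°: circle(B,10.00) ∩ circle(D,8.00): a=7.1945, h=6.9454
θ=328°:   candidates: C₊=(7.7048,6.7492) cross=77.542; C₋=(8.3641,-7.1260) cross=-77.542
θ=328°:   branch - wants cross < 0 → take C=(8.3641,-7.1260) (cross=-77.542)
θ=328°: ex = (C−B)/|BC| = (0.7516,-0.6596); ey = (0.6596,0.7516)
θ=328°: P = B + 1.60·ex + 1.64·ey = (3.1324,-0.3527)

θ=134°: 1.59 0.86
θ=308°: 2.89 -0.53
θ=328°: 3.13 -0.35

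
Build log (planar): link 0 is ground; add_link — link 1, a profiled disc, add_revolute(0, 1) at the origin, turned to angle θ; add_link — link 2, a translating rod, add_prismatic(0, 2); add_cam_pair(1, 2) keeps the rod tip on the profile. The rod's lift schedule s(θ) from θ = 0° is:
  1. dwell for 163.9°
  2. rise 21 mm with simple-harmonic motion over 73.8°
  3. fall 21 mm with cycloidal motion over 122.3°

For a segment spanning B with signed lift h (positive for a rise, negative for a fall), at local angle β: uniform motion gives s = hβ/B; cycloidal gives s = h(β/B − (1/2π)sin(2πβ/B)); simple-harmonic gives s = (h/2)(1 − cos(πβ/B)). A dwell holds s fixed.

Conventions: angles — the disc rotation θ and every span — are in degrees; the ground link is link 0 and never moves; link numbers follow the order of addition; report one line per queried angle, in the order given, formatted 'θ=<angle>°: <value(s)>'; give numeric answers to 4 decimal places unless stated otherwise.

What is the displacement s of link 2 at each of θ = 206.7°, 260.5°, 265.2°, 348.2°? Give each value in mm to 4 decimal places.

seg 1 [0°–163.9°] dwell: s stays 0.0000
seg 2 [163.9°–237.7°] simple-harmonic, h=21: θ=206.7° here. β=42.8, B=73.8. 21/2·(1 − cos(π·0.5799)) = 13.1095 → s = 13.1095
seg 2 [163.9°–237.7°] simple-harmonic, h=21: full span → s += 21 → s = 21.0000
seg 3 [237.7°–360°] cycloidal, h=-21: θ=260.5° here. β=22.8, B=122.3. -21·(0.1864 − sin(2π·0.1864)/(2π)) = -0.8358 → s = 20.1642
seg 3 [237.7°–360°] cycloidal, h=-21: θ=265.2° here. β=27.5, B=122.3. -21·(0.2249 − sin(2π·0.2249)/(2π)) = -1.4214 → s = 19.5786
seg 3 [237.7°–360°] cycloidal, h=-21: θ=348.2° here. β=110.5, B=122.3. -21·(0.9035 − sin(2π·0.9035)/(2π)) = -20.8782 → s = 0.1218

θ=206.7°: 13.1095
θ=260.5°: 20.1642
θ=265.2°: 19.5786
θ=348.2°: 0.1218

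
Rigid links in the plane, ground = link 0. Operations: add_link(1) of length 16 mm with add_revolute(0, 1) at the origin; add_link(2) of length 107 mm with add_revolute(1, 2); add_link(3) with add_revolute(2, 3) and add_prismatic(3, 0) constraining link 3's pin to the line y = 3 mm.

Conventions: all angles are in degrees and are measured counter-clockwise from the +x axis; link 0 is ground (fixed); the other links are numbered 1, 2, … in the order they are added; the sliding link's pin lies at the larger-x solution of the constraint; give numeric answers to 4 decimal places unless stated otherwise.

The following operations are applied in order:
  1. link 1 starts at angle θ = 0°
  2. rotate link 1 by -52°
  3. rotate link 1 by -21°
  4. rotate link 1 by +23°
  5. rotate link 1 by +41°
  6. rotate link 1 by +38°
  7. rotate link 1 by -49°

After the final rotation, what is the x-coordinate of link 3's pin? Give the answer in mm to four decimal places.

geometry: r = 16 mm, L = 107 mm, e = 3 mm; θ starts at 0°
rotate link 1 by -52°: θ ← 0° -52° = -52°
rotate link 1 by -21°: θ ← -52° -21° = -73°
rotate link 1 by +23°: θ ← -73° +23° = -50°
rotate link 1 by +41°: θ ← -50° +41° = -9°
rotate link 1 by +38°: θ ← -9° +38° = 29°
rotate link 1 by -49°: θ ← 29° -49° = -20°
crank pin P = (r cos θ, r sin θ) = (15.035082, -5.472322)
h = r sin θ − e = -5.472322 − 3 = -8.472322
x = r cos θ + √(L² − h²) = 15.035082 + 106.664051 = 121.699133

121.6991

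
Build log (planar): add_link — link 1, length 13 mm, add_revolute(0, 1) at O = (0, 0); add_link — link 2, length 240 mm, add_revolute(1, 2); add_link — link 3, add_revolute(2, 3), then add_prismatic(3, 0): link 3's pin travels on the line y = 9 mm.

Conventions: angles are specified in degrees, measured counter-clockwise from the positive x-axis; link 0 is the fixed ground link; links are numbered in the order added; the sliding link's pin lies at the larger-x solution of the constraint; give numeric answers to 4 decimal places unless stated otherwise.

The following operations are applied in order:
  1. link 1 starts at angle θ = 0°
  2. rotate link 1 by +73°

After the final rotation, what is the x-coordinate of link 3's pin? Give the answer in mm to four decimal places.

geometry: r = 13 mm, L = 240 mm, e = 9 mm; θ starts at 0°
rotate link 1 by +73°: θ ← 0° +73° = 73°
crank pin P = (r cos θ, r sin θ) = (3.800832, 12.431962)
h = r sin θ − e = 12.431962 − 9 = 3.431962
x = r cos θ + √(L² − h²) = 3.800832 + 239.975460 = 243.776293

243.7763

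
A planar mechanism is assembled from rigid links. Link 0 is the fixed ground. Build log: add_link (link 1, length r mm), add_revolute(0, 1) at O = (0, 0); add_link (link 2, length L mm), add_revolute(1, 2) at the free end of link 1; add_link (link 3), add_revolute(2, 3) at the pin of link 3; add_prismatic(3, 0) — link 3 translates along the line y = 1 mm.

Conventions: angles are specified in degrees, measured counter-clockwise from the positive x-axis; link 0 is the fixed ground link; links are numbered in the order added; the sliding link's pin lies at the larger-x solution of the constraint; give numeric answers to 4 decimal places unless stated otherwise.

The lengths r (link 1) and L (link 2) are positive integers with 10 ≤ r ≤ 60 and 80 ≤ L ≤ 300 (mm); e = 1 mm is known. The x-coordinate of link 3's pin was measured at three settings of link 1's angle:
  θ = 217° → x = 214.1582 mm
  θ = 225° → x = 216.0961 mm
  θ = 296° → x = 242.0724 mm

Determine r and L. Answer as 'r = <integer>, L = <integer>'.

constraint per measurement: (x − r cos θ)² + (r sin θ − e)² = L²
subtracting the θ₁ and θ₂ equations cancels the r² and L² terms:
r = (x₁² − x₂²) / (2[(x₁cos θ₁ + e sin θ₁) − (x₂cos θ₂ + e sin θ₂)]) = 22.9998 → r = 23
L² = (x₁ − r cos θ₁)² + (r sin θ₁ − e)² = 54288.9979 → L = 233.0000 → L = 233
check at θ₃=296°: x = 242.0724 (printed 242.0724) ✓

r = 23, L = 233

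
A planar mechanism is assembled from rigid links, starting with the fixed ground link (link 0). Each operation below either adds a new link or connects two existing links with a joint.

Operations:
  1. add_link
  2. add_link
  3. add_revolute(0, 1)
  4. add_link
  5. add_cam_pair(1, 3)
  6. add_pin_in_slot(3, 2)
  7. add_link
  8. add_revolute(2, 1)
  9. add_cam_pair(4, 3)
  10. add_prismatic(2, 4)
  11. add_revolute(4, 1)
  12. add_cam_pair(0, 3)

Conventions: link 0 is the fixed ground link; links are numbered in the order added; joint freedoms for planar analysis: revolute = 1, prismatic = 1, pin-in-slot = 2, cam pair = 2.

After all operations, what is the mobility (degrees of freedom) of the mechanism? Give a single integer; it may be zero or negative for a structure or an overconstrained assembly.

(L,J1,J2)=(1,0,0); link0 fixed
link1: (2,0,0)
link2: (3,0,0)
R 0-1 [J1]: (3,1,0)
link3: (4,1,0)
C 1-3 [J2]: (4,1,1)
PS 3-2 [J2]: (4,1,2)
link4: (5,1,2)
R 2-1 [J1]: (5,2,2)
C 4-3 [J2]: (5,2,3)
P 2-4 [J1]: (5,3,3)
R 4-1 [J1]: (5,4,3)
C 0-3 [J2]: (5,4,4)
Grübler: 3·4 − 2·4 − 4 = 0

M = 0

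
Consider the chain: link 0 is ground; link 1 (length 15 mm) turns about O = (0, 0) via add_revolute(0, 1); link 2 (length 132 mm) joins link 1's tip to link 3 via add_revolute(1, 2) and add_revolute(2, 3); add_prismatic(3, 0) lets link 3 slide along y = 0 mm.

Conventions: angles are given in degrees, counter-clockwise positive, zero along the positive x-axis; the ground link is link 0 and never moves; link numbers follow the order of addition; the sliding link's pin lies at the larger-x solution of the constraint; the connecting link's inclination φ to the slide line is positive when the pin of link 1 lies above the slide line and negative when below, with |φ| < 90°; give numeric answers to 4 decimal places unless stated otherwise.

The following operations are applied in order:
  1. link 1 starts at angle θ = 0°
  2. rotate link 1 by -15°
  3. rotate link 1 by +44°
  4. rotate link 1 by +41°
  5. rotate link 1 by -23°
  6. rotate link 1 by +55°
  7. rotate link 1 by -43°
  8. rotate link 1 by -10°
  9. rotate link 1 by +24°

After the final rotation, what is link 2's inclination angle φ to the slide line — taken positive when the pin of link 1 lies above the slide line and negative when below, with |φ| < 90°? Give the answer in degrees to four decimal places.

geometry: r = 15 mm, L = 132 mm, e = 0 mm; θ starts at 0°
rotate link 1 by -15°: θ ← 0° -15° = -15°
rotate link 1 by +44°: θ ← -15° +44° = 29°
rotate link 1 by +41°: θ ← 29° +41° = 70°
rotate link 1 by -23°: θ ← 70° -23° = 47°
rotate link 1 by +55°: θ ← 47° +55° = 102°
rotate link 1 by -43°: θ ← 102° -43° = 59°
rotate link 1 by -10°: θ ← 59° -10° = 49°
rotate link 1 by +24°: θ ← 49° +24° = 73°
h = r sin θ − e = 14.344571 − 0 = 14.344571
sin φ = h / L = 14.344571 / 132 = 0.10867099
φ = arcsin(0.10867099) = 6.238710°

6.2387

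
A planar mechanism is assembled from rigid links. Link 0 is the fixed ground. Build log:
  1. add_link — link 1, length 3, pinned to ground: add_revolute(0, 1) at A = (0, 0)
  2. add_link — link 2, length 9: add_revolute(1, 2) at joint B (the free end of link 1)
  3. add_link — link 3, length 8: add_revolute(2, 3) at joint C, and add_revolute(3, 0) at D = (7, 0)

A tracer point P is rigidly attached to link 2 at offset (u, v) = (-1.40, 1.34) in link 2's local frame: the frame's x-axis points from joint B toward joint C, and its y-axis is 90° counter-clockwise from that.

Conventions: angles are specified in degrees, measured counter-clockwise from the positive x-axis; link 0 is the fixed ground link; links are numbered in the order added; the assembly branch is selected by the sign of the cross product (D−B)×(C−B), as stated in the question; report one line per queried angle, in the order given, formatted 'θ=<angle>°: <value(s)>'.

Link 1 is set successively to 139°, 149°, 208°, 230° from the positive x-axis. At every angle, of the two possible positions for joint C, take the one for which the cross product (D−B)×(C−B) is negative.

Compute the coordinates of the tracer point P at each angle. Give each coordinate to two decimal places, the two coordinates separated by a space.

A=(0,0), D=(7.00,0)
θ=139°: B = A + 3.00·(cos139°, sin139°) = (-2.2641, 1.9682)
θ=139°: |BD| = 9.4709
θ=139°: circle(B,9.00) ∩ circle(D,8.00): a=5.6329, h=7.0193
θ=139°:   candidates: C₊=(4.7045,7.6636) cross=66.479; C₋=(1.7871,-6.0684) cross=-66.479
θ=139°:   branch - wants cross < 0 → take C=(1.7871,-6.0684) (cross=-66.479)
θ=139°: ex = (C−B)/|BC| = (0.4501,-0.8930); ey = (0.8930,0.4501)
θ=139°: P = B + -1.40·ex + 1.34·ey = (-1.6978,3.8215)
θ=149°: B = A + 3.00·(cos149°, sin149°) = (-2.5715, 1.5451)
θ=149°: |BD| = 9.6954
θ=149°: circle(B,9.00) ∩ circle(D,8.00): a=5.7244, h=6.9449
θ=149°:   candidates: C₊=(4.1865,7.4889) cross=67.333; C₋=(1.9730,-6.2233) cross=-67.333
θ=149°:   branch - wants cross < 0 → take C=(1.9730,-6.2233) (cross=-67.333)
θ=149°: ex = (C−B)/|BC| = (0.5049,-0.8632); ey = (0.8632,0.5049)
θ=149°: P = B + -1.40·ex + 1.34·ey = (-2.1218,3.4302)
θ=208°: B = A + 3.00·(cos208°, sin208°) = (-2.6488, -1.4084)
θ=208°: |BD| = 9.7511
θ=208°: circle(B,9.00) ∩ circle(D,8.00): a=5.7472, h=6.9260
θ=208°:   candidates: C₊=(2.0378,6.2751) cross=67.536; C₋=(4.0385,-7.4317) cross=-67.536
θ=208°:   branch - wants cross < 0 → take C=(4.0385,-7.4317) (cross=-67.536)
θ=208°: ex = (C−B)/|BC| = (0.7430,-0.6692); ey = (0.6692,0.7430)
θ=208°: P = B + -1.40·ex + 1.34·ey = (-2.7923,0.5242)
θ=230°: B = A + 3.00·(cos230°, sin230°) = (-1.9284, -2.2981)
θ=230°: |BD| = 9.2194
θ=230°: circle(B,9.00) ∩ circle(D,8.00): a=5.5317, h=7.0993
θ=230°:   candidates: C₊=(1.6590,5.9560) cross=65.452; C₋=(5.1984,-7.7945) cross=-65.452
θ=230°:   branch - wants cross < 0 → take C=(5.1984,-7.7945) (cross=-65.452)
θ=230°: ex = (C−B)/|BC| = (0.7919,-0.6107); ey = (0.6107,0.7919)
θ=230°: P = B + -1.40·ex + 1.34·ey = (-2.2186,-0.3821)

θ=139°: -1.70 3.82
θ=149°: -2.12 3.43
θ=208°: -2.79 0.52
θ=230°: -2.22 -0.38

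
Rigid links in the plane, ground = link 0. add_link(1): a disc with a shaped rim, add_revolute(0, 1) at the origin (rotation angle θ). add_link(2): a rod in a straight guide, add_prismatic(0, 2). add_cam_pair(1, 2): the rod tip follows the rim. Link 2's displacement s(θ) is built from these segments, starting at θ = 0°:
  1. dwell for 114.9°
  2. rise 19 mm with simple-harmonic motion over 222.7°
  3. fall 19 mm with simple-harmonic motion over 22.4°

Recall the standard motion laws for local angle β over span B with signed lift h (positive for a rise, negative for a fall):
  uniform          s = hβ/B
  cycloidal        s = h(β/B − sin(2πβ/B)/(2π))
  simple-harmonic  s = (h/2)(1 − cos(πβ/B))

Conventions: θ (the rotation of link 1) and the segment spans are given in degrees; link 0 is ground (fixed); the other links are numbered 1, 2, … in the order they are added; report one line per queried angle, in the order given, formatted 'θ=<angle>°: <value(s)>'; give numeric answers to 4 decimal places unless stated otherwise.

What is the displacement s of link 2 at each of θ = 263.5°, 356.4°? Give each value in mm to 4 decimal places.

segment 1 (0° to 114.9°, dwell): s unchanged at 0.0000
θ = 263.5° falls in segment 2 (114.9° to 337.6°, simple-harmonic, h = 19): β = 263.5 − 114.9 = 148.6°, B = 222.7°; Δs = 19/2·(1 − cos(π·0.6673)) = 14.2655; s = 0.0000 + 14.2655 = 14.2655
segment 2 (114.9° to 337.6°, simple-harmonic, h = 19) is passed completely: s = 0.0000 + (19) = 19.0000
θ = 356.4° falls in segment 3 (337.6° to 360°, simple-harmonic, h = -19): β = 356.4 − 337.6 = 18.8°, B = 22.4°; Δs = -19/2·(1 − cos(π·0.8393)) = -17.8146; s = 19.0000 − 17.8146 = 1.1854

θ=263.5°: 14.2655
θ=356.4°: 1.1854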